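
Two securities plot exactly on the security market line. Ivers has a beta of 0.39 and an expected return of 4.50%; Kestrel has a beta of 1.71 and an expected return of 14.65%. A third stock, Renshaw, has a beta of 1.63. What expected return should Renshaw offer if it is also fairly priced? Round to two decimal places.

14.03%

MRP (SML slope) = (14.65% − 4.50%) / (1.71 − 0.39) = 10.15% / 1.32 = 7.6894%
R_f (intercept) = 4.50% − 0.39 × 7.6894% = 1.5011%
E(R_Renshaw) = R_f + β × MRP = 1.5011% + 1.63 × 7.6894% = 14.03%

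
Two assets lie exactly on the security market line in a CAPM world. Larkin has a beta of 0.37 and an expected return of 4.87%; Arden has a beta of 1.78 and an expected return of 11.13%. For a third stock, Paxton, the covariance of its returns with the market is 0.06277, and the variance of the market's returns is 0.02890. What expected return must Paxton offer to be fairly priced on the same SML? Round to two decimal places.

12.87%

MRP = (11.13% − 4.87%) / (1.78 − 0.37) = 4.4397%
R_f = 4.87% − 0.37 × 4.4397% = 3.2273%
β_Paxton = Cov / Var(R_m) = 0.06277 / 0.02890 = 2.1720
E(R_Paxton) = R_f + β × MRP = 3.2273% + 2.1720 × 4.4397% = 12.87%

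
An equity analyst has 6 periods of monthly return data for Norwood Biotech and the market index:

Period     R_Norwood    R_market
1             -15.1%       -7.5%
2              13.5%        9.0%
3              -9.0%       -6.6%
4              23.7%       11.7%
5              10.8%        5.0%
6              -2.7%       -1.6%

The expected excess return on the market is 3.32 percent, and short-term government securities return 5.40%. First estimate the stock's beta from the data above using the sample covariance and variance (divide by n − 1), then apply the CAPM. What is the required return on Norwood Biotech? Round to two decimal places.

Mean R_i = (-15.1 + 13.5 − 9.0 + 23.7 + 10.8 − 2.7) / 6 = 3.5333%
Mean R_m = (-7.5 + 9.0 − 6.6 + 11.7 + 5.0 − 1.6) / 6 = 1.6667%
Σ(R_i − R̄_i)(R_m − R̄_m) = 594.4267  ⇒  Cov = 594.4267 / 5 = 118.8853
Σ(R_m − R̄_m)² = 328.5933  ⇒  Var(R_m) = 328.5933 / 5 = 65.7187
β = Cov / Var(R_m) = 118.8853 / 65.7187 = 1.8090
E(R) = R_f + β × MRP = 5.40% + 1.8090 × 3.32% = 11.41%

11.41%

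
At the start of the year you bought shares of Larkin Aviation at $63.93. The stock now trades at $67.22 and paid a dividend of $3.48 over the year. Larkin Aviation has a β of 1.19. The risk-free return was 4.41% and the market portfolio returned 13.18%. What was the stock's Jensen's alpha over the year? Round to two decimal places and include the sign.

Realised HPR = (P1 + D1 − P0) / P0 = (67.22 + 3.48 − 63.93) / 63.93 = 6.77 / 63.93 = 10.5897%
MRP = 13.18% − 4.41% = 8.77%
CAPM required = R_f + β·MRP = 4.41% + 1.19 × 8.77% = 14.8463%
α = realised − required = 10.5897% − 14.8463% = -4.26%

-4.26%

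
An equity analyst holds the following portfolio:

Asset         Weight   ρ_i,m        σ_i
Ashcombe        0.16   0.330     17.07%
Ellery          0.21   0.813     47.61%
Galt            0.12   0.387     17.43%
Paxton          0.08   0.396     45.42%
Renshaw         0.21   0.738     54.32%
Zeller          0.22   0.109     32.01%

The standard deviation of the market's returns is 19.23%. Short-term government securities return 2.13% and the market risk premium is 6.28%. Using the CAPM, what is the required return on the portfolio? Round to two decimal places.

β_Ashcombe = 0.330 × 17.07% / 19.23% = 0.2929
β_Ellery = 0.813 × 47.61% / 19.23% = 2.0128
β_Galt = 0.387 × 17.43% / 19.23% = 0.3508
β_Paxton = 0.396 × 45.42% / 19.23% = 0.9353
β_Renshaw = 0.738 × 54.32% / 19.23% = 2.0847
β_Zeller = 0.109 × 32.01% / 19.23% = 0.1814
β_P = Σ w_i β_i = 0.16×0.2929 + 0.21×2.0128 + 0.12×0.3508 + 0.08×0.9353 + 0.21×2.0847 + 0.22×0.1814 = 1.0642
E(R_P) = R_f + β_P × MRP = 2.13% + 1.0642 × 6.28% = 8.81%

8.81%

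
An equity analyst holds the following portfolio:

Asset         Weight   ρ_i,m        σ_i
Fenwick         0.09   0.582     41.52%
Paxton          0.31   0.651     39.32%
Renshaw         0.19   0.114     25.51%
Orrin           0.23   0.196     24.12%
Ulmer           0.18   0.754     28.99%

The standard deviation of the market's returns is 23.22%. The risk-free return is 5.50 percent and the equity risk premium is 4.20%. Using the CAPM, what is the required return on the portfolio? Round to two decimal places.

β_Fenwick = 0.582 × 41.52% / 23.22% = 1.0407
β_Paxton = 0.651 × 39.32% / 23.22% = 1.1024
β_Renshaw = 0.114 × 25.51% / 23.22% = 0.1252
β_Orrin = 0.196 × 24.12% / 23.22% = 0.2036
β_Ulmer = 0.754 × 28.99% / 23.22% = 0.9414
β_P = Σ w_i β_i = 0.09×1.0407 + 0.31×1.1024 + 0.19×0.1252 + 0.23×0.2036 + 0.18×0.9414 = 0.6755
E(R_P) = R_f + β_P × MRP = 5.50% + 0.6755 × 4.20% = 8.34%

8.34%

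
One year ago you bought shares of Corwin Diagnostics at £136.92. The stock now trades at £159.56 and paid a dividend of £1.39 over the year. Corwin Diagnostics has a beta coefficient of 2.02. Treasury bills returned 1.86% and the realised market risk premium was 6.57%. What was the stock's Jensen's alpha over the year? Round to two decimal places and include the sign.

+2.42%

Realised HPR = (P1 + D1 − P0) / P0 = (159.56 + 1.39 − 136.92) / 136.92 = 24.03 / 136.92 = 17.5504%
CAPM required = R_f + β·MRP = 1.86% + 2.02 × 6.57% = 15.1314%
α = realised − required = 17.5504% − 15.1314% = +2.42%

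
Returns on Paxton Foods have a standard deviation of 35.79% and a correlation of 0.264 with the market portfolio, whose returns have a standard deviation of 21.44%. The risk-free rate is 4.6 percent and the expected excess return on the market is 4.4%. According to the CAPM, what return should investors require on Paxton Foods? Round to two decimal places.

β = ρ × σ_i / σ_m = 0.264 × 35.79% / 21.44% = 0.4407
E(R) = 4.6% + 0.4407 × 4.4% = 6.54%

6.54%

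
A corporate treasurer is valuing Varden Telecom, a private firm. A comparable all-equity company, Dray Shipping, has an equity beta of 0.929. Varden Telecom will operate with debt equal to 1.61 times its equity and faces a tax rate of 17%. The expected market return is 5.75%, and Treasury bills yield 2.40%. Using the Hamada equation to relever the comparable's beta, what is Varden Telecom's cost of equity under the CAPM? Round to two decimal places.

β_L = β_U × [1 + (1 − t)(D/E)] = 0.929 × [1 + (1 − 0.17) × 1.61]
    = 0.929 × [1 + 0.83 × 1.61] = 0.929 × 2.3363 = 2.1704
MRP = 5.75% − 2.40% = 3.35%
E(R) = R_f + β_L × MRP = 2.40% + 2.1704 × 3.35% = 9.67%

9.67%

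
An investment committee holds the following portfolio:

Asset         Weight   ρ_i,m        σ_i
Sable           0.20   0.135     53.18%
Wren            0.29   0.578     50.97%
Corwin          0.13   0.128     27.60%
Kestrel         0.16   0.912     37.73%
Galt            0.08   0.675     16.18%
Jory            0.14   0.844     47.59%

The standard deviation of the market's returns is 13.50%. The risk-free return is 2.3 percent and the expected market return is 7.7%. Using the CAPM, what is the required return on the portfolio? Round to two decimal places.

11.28%

β_Sable = 0.135 × 53.18% / 13.50% = 0.5318
β_Wren = 0.578 × 50.97% / 13.50% = 2.1823
β_Corwin = 0.128 × 27.60% / 13.50% = 0.2617
β_Kestrel = 0.912 × 37.73% / 13.50% = 2.5489
β_Galt = 0.675 × 16.18% / 13.50% = 0.8090
β_Jory = 0.844 × 47.59% / 13.50% = 2.9753
β_P = Σ w_i β_i = 0.20×0.5318 + 0.29×2.1823 + 0.13×0.2617 + 0.16×2.5489 + 0.08×0.8090 + 0.14×2.9753 = 1.6623
MRP = 7.7% − 2.3% = 5.40%
E(R_P) = R_f + β_P × MRP = 2.3% + 1.6623 × 5.4% = 11.28%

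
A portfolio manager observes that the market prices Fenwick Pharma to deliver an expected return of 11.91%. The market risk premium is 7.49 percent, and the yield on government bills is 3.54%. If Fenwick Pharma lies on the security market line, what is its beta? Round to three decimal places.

β = (E(R) − R_f) / MRP = (11.91% − 3.54%) / 7.49% = 8.37% / 7.49% = 1.117

1.117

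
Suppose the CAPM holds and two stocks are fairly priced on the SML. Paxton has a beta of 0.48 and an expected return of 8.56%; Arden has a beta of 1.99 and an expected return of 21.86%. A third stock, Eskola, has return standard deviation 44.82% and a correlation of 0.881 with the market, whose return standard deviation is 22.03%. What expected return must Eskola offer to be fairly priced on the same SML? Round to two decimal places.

20.12%

MRP = (21.86% − 8.56%) / (1.99 − 0.48) = 8.8079%
R_f = 8.56% − 0.48 × 8.8079% = 4.3322%
β_Eskola = ρ·σ_i/σ_m = 0.881 × 44.82 / 22.03 = 1.7924
E(R_Eskola) = R_f + β × MRP = 4.3322% + 1.7924 × 8.8079% = 20.12%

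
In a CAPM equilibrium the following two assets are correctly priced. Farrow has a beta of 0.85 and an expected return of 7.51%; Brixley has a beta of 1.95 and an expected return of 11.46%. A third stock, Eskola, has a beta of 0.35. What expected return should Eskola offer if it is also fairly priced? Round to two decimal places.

MRP (SML slope) = (11.46% − 7.51%) / (1.95 − 0.85) = 3.95% / 1.10 = 3.5909%
R_f (intercept) = 7.51% − 0.85 × 3.5909% = 4.4577%
E(R_Eskola) = R_f + β × MRP = 4.4577% + 0.35 × 3.5909% = 5.71%

5.71%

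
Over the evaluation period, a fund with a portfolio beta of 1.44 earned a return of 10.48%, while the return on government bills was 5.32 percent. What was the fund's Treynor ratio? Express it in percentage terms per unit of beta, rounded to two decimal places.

Treynor = (R_P − R_f) / β_P = (10.48% − 5.32%) / 1.4400 = 5.16% / 1.4400 = 3.58%

3.58%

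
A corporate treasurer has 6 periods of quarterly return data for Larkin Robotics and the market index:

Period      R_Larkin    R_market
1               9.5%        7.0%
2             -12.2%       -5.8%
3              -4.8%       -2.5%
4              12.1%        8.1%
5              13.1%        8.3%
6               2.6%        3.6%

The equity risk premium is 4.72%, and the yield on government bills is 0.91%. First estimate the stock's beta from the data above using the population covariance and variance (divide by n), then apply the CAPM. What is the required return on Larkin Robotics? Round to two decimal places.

8.92%

Mean R_i = (9.5 − 12.2 − 4.8 + 12.1 + 13.1 + 2.6) / 6 = 3.3833%
Mean R_m = (7.0 − 5.8 − 2.5 + 8.1 + 8.3 + 3.6) / 6 = 3.1167%
Σ(R_i − R̄_i)(R_m − R̄_m) = 302.0917  ⇒  Cov = 302.0917 / 6 = 50.3486
Σ(R_m − R̄_m)² = 178.0683  ⇒  Var(R_m) = 178.0683 / 6 = 29.6781
β = Cov / Var(R_m) = 50.3486 / 29.6781 = 1.6965
E(R) = R_f + β × MRP = 0.91% + 1.6965 × 4.72% = 8.92%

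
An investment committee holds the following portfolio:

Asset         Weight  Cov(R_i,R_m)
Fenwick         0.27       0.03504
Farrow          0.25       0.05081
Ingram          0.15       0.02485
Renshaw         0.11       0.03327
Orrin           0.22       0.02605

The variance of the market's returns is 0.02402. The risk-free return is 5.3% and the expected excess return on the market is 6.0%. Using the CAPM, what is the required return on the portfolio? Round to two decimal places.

14.11%

β_Fenwick = 0.03504 / 0.02402 = 1.4588
β_Farrow = 0.05081 / 0.02402 = 2.1153
β_Ingram = 0.02485 / 0.02402 = 1.0346
β_Renshaw = 0.03327 / 0.02402 = 1.3851
β_Orrin = 0.02605 / 0.02402 = 1.0845
β_P = Σ w_i β_i = 0.27×1.4588 + 0.25×2.1153 + 0.15×1.0346 + 0.11×1.3851 + 0.22×1.0845 = 1.4688
E(R_P) = R_f + β_P × MRP = 5.3% + 1.4688 × 6.0% = 14.11%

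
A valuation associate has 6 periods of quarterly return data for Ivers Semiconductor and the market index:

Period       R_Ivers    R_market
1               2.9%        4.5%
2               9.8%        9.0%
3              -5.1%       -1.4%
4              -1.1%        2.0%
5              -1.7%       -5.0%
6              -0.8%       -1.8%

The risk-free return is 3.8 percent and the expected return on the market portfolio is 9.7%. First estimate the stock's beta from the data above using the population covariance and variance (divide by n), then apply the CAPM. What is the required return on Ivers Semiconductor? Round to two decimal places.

8.99%

Mean R_i = (2.9 + 9.8 − 5.1 − 1.1 − 1.7 − 0.8) / 6 = 0.6667%
Mean R_m = (4.5 + 9.0 − 1.4 + 2.0 − 5.0 − 1.8) / 6 = 1.2167%
Σ(R_i − R̄_i)(R_m − R̄_m) = 111.2633  ⇒  Cov = 111.2633 / 6 = 18.5439
Σ(R_m − R̄_m)² = 126.5683  ⇒  Var(R_m) = 126.5683 / 6 = 21.0947
β = Cov / Var(R_m) = 18.5439 / 21.0947 = 0.8791
MRP = 9.7% − 3.8% = 5.90%
E(R) = R_f + β × MRP = 3.8% + 0.8791 × 5.9% = 8.99%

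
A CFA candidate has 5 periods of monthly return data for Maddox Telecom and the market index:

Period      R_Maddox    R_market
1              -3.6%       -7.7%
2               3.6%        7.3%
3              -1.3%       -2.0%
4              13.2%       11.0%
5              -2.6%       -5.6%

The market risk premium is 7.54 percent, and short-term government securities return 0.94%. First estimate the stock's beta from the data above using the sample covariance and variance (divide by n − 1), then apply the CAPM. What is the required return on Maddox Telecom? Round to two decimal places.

Mean R_i = (-3.6 + 3.6 − 1.3 + 13.2 − 2.6) / 5 = 1.8600%
Mean R_m = (-7.7 + 7.3 − 2.0 + 11.0 − 5.6) / 5 = 0.6000%
Σ(R_i − R̄_i)(R_m − R̄_m) = 210.7800  ⇒  Cov = 210.7800 / 4 = 52.6950
Σ(R_m − R̄_m)² = 267.1400  ⇒  Var(R_m) = 267.1400 / 4 = 66.7850
β = Cov / Var(R_m) = 52.6950 / 66.7850 = 0.7890
E(R) = R_f + β × MRP = 0.94% + 0.7890 × 7.54% = 6.89%

6.89%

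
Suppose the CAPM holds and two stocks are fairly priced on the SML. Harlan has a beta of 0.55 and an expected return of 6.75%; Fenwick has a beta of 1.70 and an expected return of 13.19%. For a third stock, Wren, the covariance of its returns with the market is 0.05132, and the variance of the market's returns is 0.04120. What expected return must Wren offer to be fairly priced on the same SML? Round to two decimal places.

10.65%

MRP = (13.19% − 6.75%) / (1.70 − 0.55) = 5.6000%
R_f = 6.75% − 0.55 × 5.6000% = 3.6700%
β_Wren = Cov / Var(R_m) = 0.05132 / 0.04120 = 1.2456
E(R_Wren) = R_f + β × MRP = 3.6700% + 1.2456 × 5.6000% = 10.65%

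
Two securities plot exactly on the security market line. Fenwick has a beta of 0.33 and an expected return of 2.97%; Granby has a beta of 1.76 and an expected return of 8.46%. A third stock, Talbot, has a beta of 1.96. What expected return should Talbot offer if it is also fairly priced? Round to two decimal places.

9.23%

MRP (SML slope) = (8.46% − 2.97%) / (1.76 − 0.33) = 5.49% / 1.43 = 3.8392%
R_f (intercept) = 2.97% − 0.33 × 3.8392% = 1.7031%
E(R_Talbot) = R_f + β × MRP = 1.7031% + 1.96 × 3.8392% = 9.23%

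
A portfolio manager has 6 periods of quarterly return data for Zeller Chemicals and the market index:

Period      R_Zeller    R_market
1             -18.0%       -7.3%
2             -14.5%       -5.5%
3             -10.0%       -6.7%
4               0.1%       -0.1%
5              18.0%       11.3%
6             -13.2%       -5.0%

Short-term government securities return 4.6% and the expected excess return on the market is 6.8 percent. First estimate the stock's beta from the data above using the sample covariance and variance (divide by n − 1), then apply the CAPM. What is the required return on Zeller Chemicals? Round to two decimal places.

17.14%

Mean R_i = (-18.0 − 14.5 − 10.0 + 0.1 + 18.0 − 13.2) / 6 = -6.2667%
Mean R_m = (-7.3 − 5.5 − 6.7 − 0.1 + 11.3 − 5.0) / 6 = -2.2167%
Σ(R_i − R̄_i)(R_m − R̄_m) = 464.1933  ⇒  Cov = 464.1933 / 5 = 92.8387
Σ(R_m − R̄_m)² = 251.6483  ⇒  Var(R_m) = 251.6483 / 5 = 50.3297
β = Cov / Var(R_m) = 92.8387 / 50.3297 = 1.8446
E(R) = R_f + β × MRP = 4.6% + 1.8446 × 6.8% = 17.14%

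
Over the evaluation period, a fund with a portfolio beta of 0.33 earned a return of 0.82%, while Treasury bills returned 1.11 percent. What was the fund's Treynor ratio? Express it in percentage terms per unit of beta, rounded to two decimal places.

Treynor = (R_P − R_f) / β_P = (0.82% − 1.11%) / 0.3300 = -0.29% / 0.3300 = -0.88%

-0.88%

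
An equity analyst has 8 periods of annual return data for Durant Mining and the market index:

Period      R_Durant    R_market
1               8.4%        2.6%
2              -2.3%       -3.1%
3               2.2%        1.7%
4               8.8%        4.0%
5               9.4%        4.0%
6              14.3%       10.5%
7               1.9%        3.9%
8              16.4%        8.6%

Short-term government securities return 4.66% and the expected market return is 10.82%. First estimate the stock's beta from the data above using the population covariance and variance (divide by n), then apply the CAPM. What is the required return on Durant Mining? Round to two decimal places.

Mean R_i = (8.4 − 2.3 + 2.2 + 8.8 + 9.4 + 14.3 + 1.9 + 16.4) / 8 = 7.3875%
Mean R_m = (2.6 − 3.1 + 1.7 + 4.0 + 4.0 + 10.5 + 3.9 + 8.6) / 8 = 4.0250%
Σ(R_i − R̄_i)(R_m − R̄_m) = 166.2325  ⇒  Cov = 166.2325 / 8 = 20.7791
Σ(R_m − R̄_m)² = 121.0750  ⇒  Var(R_m) = 121.0750 / 8 = 15.1344
β = Cov / Var(R_m) = 20.7791 / 15.1344 = 1.3730
MRP = 10.82% − 4.66% = 6.16%
E(R) = R_f + β × MRP = 4.66% + 1.3730 × 6.16% = 13.12%

13.12%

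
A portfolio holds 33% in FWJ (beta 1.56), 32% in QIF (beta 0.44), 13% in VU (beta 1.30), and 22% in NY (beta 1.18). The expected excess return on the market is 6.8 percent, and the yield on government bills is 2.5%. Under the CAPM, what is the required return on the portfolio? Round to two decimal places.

9.87%

β_P = Σ w_i β_i = 0.33×1.56 + 0.32×0.44 + 0.13×1.30 + 0.22×1.18 = 1.0842
E(R_P) = R_f + β_P × MRP = 2.5% + 1.0842 × 6.8% = 9.87%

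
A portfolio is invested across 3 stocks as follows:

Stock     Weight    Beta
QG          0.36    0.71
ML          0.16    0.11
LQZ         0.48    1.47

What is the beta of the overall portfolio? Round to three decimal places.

0.979

β_P = Σ w_i β_i = 0.36×0.71 + 0.16×0.11 + 0.48×1.47 = 0.9788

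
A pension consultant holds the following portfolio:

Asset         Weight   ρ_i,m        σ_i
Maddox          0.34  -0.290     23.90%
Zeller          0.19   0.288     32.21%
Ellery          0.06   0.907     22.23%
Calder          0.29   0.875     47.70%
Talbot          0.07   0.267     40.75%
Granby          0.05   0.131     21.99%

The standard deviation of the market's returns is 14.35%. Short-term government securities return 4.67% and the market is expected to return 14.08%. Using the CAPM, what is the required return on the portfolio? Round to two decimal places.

β_Maddox = -0.290 × 23.90% / 14.35% = -0.4830
β_Zeller = 0.288 × 32.21% / 14.35% = 0.6464
β_Ellery = 0.907 × 22.23% / 14.35% = 1.4051
β_Calder = 0.875 × 47.70% / 14.35% = 2.9085
β_Talbot = 0.267 × 40.75% / 14.35% = 0.7582
β_Granby = 0.131 × 21.99% / 14.35% = 0.2007
β_P = Σ w_i β_i = 0.34×-0.4830 + 0.19×0.6464 + 0.06×1.4051 + 0.29×2.9085 + 0.07×0.7582 + 0.05×0.2007 = 0.9495
MRP = 14.08% − 4.67% = 9.41%
E(R_P) = R_f + β_P × MRP = 4.67% + 0.9495 × 9.41% = 13.60%

13.60%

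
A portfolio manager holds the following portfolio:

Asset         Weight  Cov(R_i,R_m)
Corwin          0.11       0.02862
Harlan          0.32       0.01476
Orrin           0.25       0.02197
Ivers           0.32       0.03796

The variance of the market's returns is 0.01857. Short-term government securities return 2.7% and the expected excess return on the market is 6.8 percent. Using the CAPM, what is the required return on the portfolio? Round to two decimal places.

β_Corwin = 0.02862 / 0.01857 = 1.5412
β_Harlan = 0.01476 / 0.01857 = 0.7948
β_Orrin = 0.02197 / 0.01857 = 1.1831
β_Ivers = 0.03796 / 0.01857 = 2.0442
β_P = Σ w_i β_i = 0.11×1.5412 + 0.32×0.7948 + 0.25×1.1831 + 0.32×2.0442 = 1.3738
E(R_P) = R_f + β_P × MRP = 2.7% + 1.3738 × 6.8% = 12.04%

12.04%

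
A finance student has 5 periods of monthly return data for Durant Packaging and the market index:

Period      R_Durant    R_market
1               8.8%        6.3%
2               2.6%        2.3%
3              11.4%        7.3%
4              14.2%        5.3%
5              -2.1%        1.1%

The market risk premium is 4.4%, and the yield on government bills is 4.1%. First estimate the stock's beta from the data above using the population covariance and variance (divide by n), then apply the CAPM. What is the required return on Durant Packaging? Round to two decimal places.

Mean R_i = (8.8 + 2.6 + 11.4 + 14.2 − 2.1) / 5 = 6.9800%
Mean R_m = (6.3 + 2.3 + 7.3 + 5.3 + 1.1) / 5 = 4.4600%
Σ(R_i − R̄_i)(R_m − R̄_m) = 61.9360  ⇒  Cov = 61.9360 / 5 = 12.3872
Σ(R_m − R̄_m)² = 28.1120  ⇒  Var(R_m) = 28.1120 / 5 = 5.6224
β = Cov / Var(R_m) = 12.3872 / 5.6224 = 2.2032
E(R) = R_f + β × MRP = 4.1% + 2.2032 × 4.4% = 13.79%

13.79%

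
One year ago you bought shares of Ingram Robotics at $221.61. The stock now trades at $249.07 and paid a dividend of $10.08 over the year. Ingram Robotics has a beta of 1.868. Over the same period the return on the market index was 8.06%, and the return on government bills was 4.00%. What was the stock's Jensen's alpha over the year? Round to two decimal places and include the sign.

+5.36%

Realised HPR = (P1 + D1 − P0) / P0 = (249.07 + 10.08 − 221.61) / 221.61 = 37.54 / 221.61 = 16.9397%
MRP = 8.06% − 4.00% = 4.06%
CAPM required = R_f + β·MRP = 4.00% + 1.868 × 4.06% = 11.58408%
α = realised − required = 16.9397% − 11.58408% = +5.36%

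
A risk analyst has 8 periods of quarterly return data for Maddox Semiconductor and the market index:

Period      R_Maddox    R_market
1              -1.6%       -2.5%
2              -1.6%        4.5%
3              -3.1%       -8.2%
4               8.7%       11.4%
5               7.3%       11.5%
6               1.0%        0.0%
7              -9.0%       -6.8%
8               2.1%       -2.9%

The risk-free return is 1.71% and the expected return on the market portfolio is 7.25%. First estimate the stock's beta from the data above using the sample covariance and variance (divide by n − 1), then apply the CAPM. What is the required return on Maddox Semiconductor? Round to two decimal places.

5.23%

Mean R_i = (-1.6 − 1.6 − 3.1 + 8.7 + 7.3 + 1.0 − 9.0 + 2.1) / 8 = 0.4750%
Mean R_m = (-2.5 + 4.5 − 8.2 + 11.4 + 11.5 + 0.0 − 6.8 − 2.9) / 8 = 0.8750%
Σ(R_i − R̄_i)(R_m − R̄_m) = 257.1350  ⇒  Cov = 257.1350 / 7 = 36.7336
Σ(R_m − R̄_m)² = 404.4750  ⇒  Var(R_m) = 404.4750 / 7 = 57.7821
β = Cov / Var(R_m) = 36.7336 / 57.7821 = 0.6357
MRP = 7.25% − 1.71% = 5.54%
E(R) = R_f + β × MRP = 1.71% + 0.6357 × 5.54% = 5.23%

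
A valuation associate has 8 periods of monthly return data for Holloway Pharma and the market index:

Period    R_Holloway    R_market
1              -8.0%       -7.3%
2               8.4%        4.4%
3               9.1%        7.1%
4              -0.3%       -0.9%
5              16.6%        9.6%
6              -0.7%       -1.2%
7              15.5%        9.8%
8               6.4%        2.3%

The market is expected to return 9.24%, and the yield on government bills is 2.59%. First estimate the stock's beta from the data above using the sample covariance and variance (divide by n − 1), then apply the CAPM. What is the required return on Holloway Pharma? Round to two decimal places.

11.90%

Mean R_i = (-8.0 + 8.4 + 9.1 − 0.3 + 16.6 − 0.7 + 15.5 + 6.4) / 8 = 5.8750%
Mean R_m = (-7.3 + 4.4 + 7.1 − 0.9 + 9.6 − 1.2 + 9.8 + 2.3) / 8 = 2.9750%
Σ(R_i − R̄_i)(R_m − R̄_m) = 347.2350  ⇒  Cov = 347.2350 / 7 = 49.6050
Σ(R_m − R̄_m)² = 247.9950  ⇒  Var(R_m) = 247.9950 / 7 = 35.4279
β = Cov / Var(R_m) = 49.6050 / 35.4279 = 1.4002
MRP = 9.24% − 2.59% = 6.65%
E(R) = R_f + β × MRP = 2.59% + 1.4002 × 6.65% = 11.90%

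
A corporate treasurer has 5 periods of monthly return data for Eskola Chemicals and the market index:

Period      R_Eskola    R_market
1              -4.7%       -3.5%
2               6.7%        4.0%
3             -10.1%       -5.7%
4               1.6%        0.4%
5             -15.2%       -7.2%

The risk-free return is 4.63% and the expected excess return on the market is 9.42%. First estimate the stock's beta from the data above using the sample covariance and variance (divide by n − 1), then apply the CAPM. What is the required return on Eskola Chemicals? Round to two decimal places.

Mean R_i = (-4.7 + 6.7 − 10.1 + 1.6 − 15.2) / 5 = -4.3400%
Mean R_m = (-3.5 + 4.0 − 5.7 + 0.4 − 7.2) / 5 = -2.4000%
Σ(R_i − R̄_i)(R_m − R̄_m) = 158.8200  ⇒  Cov = 158.8200 / 4 = 39.7050
Σ(R_m − R̄_m)² = 83.9400  ⇒  Var(R_m) = 83.9400 / 4 = 20.9850
β = Cov / Var(R_m) = 39.7050 / 20.9850 = 1.8921
E(R) = R_f + β × MRP = 4.63% + 1.8921 × 9.42% = 22.45%

22.45%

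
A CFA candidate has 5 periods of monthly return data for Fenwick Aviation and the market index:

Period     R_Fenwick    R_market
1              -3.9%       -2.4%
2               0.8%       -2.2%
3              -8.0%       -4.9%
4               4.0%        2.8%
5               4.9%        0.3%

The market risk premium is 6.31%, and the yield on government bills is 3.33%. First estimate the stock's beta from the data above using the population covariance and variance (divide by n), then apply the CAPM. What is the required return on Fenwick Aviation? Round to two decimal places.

Mean R_i = (-3.9 + 0.8 − 8.0 + 4.0 + 4.9) / 5 = -0.4400%
Mean R_m = (-2.4 − 2.2 − 4.9 + 2.8 + 0.3) / 5 = -1.2800%
Σ(R_i − R̄_i)(R_m − R̄_m) = 56.6540  ⇒  Cov = 56.6540 / 5 = 11.3308
Σ(R_m − R̄_m)² = 34.3480  ⇒  Var(R_m) = 34.3480 / 5 = 6.8696
β = Cov / Var(R_m) = 11.3308 / 6.8696 = 1.6494
E(R) = R_f + β × MRP = 3.33% + 1.6494 × 6.31% = 13.74%

13.74%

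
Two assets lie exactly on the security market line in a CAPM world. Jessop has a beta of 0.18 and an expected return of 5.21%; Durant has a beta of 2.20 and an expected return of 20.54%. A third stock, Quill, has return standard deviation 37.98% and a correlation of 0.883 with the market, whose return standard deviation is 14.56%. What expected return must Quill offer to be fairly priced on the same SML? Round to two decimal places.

MRP = (20.54% − 5.21%) / (2.20 − 0.18) = 7.5891%
R_f = 5.21% − 0.18 × 7.5891% = 3.8440%
β_Quill = ρ·σ_i/σ_m = 0.883 × 37.98 / 14.56 = 2.3033
E(R_Quill) = R_f + β × MRP = 3.8440% + 2.3033 × 7.5891% = 21.32%

21.32%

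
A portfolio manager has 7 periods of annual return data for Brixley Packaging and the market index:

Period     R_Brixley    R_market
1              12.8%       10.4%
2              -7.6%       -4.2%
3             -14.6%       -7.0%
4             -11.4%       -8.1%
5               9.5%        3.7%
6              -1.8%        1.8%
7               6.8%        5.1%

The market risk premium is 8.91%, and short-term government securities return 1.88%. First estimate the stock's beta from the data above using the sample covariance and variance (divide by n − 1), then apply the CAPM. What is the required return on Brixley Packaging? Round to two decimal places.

15.35%

Mean R_i = (12.8 − 7.6 − 14.6 − 11.4 + 9.5 − 1.8 + 6.8) / 7 = -0.9000%
Mean R_m = (10.4 − 4.2 − 7.0 − 8.1 + 3.7 + 1.8 + 5.1) / 7 = 0.2429%
Σ(R_i − R̄_i)(R_m − R̄_m) = 427.7000  ⇒  Cov = 427.7000 / 6 = 71.2833
Σ(R_m − R̄_m)² = 282.9371  ⇒  Var(R_m) = 282.9371 / 6 = 47.1562
β = Cov / Var(R_m) = 71.2833 / 47.1562 = 1.5116
E(R) = R_f + β × MRP = 1.88% + 1.5116 × 8.91% = 15.35%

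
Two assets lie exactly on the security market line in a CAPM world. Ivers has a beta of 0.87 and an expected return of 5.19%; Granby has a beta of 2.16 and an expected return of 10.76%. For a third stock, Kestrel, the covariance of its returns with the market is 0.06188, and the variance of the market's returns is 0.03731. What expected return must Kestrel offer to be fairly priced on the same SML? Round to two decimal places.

8.59%

MRP = (10.76% − 5.19%) / (2.16 − 0.87) = 4.3178%
R_f = 5.19% − 0.87 × 4.3178% = 1.4335%
β_Kestrel = Cov / Var(R_m) = 0.06188 / 0.03731 = 1.6585
E(R_Kestrel) = R_f + β × MRP = 1.4335% + 1.6585 × 4.3178% = 8.59%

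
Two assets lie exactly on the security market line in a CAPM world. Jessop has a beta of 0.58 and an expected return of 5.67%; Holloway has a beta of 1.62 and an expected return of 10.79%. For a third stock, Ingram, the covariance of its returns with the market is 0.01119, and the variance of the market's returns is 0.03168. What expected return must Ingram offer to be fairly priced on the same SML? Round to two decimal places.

4.55%

MRP = (10.79% − 5.67%) / (1.62 − 0.58) = 4.9231%
R_f = 5.67% − 0.58 × 4.9231% = 2.8146%
β_Ingram = Cov / Var(R_m) = 0.01119 / 0.03168 = 0.3532
E(R_Ingram) = R_f + β × MRP = 2.8146% + 0.3532 × 4.9231% = 4.55%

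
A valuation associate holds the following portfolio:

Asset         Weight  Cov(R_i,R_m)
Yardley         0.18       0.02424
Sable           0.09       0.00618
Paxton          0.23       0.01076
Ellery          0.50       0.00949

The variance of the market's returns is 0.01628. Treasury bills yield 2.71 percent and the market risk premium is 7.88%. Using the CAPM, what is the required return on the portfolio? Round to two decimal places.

β_Yardley = 0.02424 / 0.01628 = 1.4889
β_Sable = 0.00618 / 0.01628 = 0.3796
β_Paxton = 0.01076 / 0.01628 = 0.6609
β_Ellery = 0.00949 / 0.01628 = 0.5829
β_P = Σ w_i β_i = 0.18×1.4889 + 0.09×0.3796 + 0.23×0.6609 + 0.50×0.5829 = 0.7456
E(R_P) = R_f + β_P × MRP = 2.71% + 0.7456 × 7.88% = 8.59%

8.59%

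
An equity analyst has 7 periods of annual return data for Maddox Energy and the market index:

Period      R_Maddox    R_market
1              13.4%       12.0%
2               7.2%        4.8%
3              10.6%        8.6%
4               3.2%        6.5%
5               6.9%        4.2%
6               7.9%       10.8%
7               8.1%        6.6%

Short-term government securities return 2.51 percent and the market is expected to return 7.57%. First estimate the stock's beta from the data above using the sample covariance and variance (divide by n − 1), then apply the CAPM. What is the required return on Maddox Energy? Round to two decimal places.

6.11%

Mean R_i = (13.4 + 7.2 + 10.6 + 3.2 + 6.9 + 7.9 + 8.1) / 7 = 8.1857%
Mean R_m = (12.0 + 4.8 + 8.6 + 6.5 + 4.2 + 10.8 + 6.6) / 7 = 7.6429%
Σ(R_i − R̄_i)(R_m − R̄_m) = 37.1443  ⇒  Cov = 37.1443 / 6 = 6.1907
Σ(R_m − R̄_m)² = 52.1971  ⇒  Var(R_m) = 52.1971 / 6 = 8.6995
β = Cov / Var(R_m) = 6.1907 / 8.6995 = 0.7116
MRP = 7.57% − 2.51% = 5.06%
E(R) = R_f + β × MRP = 2.51% + 0.7116 × 5.06% = 6.11%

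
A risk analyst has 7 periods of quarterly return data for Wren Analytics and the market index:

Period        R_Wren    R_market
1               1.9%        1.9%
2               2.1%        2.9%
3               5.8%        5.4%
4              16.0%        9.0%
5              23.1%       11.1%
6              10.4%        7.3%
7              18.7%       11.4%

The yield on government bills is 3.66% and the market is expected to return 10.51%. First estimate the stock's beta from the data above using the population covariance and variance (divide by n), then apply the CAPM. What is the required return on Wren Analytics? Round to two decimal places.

18.42%

Mean R_i = (1.9 + 2.1 + 5.8 + 16.0 + 23.1 + 10.4 + 18.7) / 7 = 11.1429%
Mean R_m = (1.9 + 2.9 + 5.4 + 9.0 + 11.1 + 7.3 + 11.4) / 7 = 7.0000%
Σ(R_i − R̄_i)(R_m − R̄_m) = 184.5300  ⇒  Cov = 184.5300 / 7 = 26.3614
Σ(R_m − R̄_m)² = 85.6400  ⇒  Var(R_m) = 85.6400 / 7 = 12.2343
β = Cov / Var(R_m) = 26.3614 / 12.2343 = 2.1547
MRP = 10.51% − 3.66% = 6.85%
E(R) = R_f + β × MRP = 3.66% + 2.1547 × 6.85% = 18.42%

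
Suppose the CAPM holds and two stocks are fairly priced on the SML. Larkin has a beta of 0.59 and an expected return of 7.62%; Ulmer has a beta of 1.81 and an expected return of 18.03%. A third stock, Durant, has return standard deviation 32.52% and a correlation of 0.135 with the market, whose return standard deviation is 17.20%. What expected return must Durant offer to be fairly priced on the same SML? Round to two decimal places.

MRP = (18.03% − 7.62%) / (1.81 − 0.59) = 8.5328%
R_f = 7.62% − 0.59 × 8.5328% = 2.5856%
β_Durant = ρ·σ_i/σ_m = 0.135 × 32.52 / 17.20 = 0.2552
E(R_Durant) = R_f + β × MRP = 2.5856% + 0.2552 × 8.5328% = 4.76%

4.76%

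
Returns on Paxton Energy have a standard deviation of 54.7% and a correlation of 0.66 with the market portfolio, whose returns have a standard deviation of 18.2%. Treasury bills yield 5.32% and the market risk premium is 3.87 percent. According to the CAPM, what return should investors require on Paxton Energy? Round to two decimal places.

β = ρ × σ_i / σ_m = 0.66 × 54.7% / 18.2% = 1.9836
E(R) = 5.32% + 1.9836 × 3.87% = 13.00%

13.00%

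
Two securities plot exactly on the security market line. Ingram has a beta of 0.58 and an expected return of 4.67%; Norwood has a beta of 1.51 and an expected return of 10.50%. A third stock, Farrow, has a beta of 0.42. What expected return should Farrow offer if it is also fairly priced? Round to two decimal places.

MRP (SML slope) = (10.50% − 4.67%) / (1.51 − 0.58) = 5.83% / 0.93 = 6.2688%
R_f (intercept) = 4.67% − 0.58 × 6.2688% = 1.0341%
E(R_Farrow) = R_f + β × MRP = 1.0341% + 0.42 × 6.2688% = 3.67%

3.67%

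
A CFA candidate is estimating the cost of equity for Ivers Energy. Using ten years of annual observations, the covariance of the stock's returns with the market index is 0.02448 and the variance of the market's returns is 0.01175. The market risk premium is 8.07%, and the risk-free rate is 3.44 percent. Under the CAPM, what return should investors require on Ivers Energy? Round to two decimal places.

β = Cov(R_i, R_m) / Var(R_m) = 0.02448 / 0.01175 = 2.0834
E(R) = R_f + β × MRP = 3.44% + 2.0834 × 8.07% = 20.25%

20.25%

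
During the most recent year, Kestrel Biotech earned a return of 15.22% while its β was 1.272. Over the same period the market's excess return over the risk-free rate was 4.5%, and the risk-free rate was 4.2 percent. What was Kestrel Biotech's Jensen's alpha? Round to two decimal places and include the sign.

CAPM benchmark = R_f + β(R_m − R_f) = 4.2% + 1.272 × 4.5% = 9.9240%
α = actual − benchmark = 15.22% − 9.9240% = +5.30%

+5.30%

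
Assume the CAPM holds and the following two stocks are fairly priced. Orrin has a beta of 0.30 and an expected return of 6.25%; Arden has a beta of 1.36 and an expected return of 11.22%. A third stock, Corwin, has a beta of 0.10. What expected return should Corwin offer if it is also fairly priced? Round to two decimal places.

MRP (SML slope) = (11.22% − 6.25%) / (1.36 − 0.30) = 4.97% / 1.06 = 4.6887%
R_f (intercept) = 6.25% − 0.30 × 4.6887% = 4.8434%
E(R_Corwin) = R_f + β × MRP = 4.8434% + 0.10 × 4.6887% = 5.31%

5.31%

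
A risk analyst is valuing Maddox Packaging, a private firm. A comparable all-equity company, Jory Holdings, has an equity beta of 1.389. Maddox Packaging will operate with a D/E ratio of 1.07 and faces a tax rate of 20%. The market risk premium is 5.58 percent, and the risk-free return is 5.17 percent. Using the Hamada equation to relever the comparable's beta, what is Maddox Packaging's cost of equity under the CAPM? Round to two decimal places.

β_L = β_U × [1 + (1 − t)(D/E)] = 1.389 × [1 + (1 − 0.20) × 1.07]
    = 1.389 × [1 + 0.80 × 1.07] = 1.389 × 1.8560 = 2.5780
E(R) = R_f + β_L × MRP = 5.17% + 2.5780 × 5.58% = 19.56%

19.56%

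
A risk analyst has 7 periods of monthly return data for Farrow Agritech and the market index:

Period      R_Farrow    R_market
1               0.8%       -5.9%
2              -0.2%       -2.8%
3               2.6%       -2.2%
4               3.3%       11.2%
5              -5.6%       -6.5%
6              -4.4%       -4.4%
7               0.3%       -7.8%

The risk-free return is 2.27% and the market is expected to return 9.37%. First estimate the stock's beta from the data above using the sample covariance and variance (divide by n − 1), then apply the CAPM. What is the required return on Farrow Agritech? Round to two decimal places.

4.34%

Mean R_i = (0.8 − 0.2 + 2.6 + 3.3 − 5.6 − 4.4 + 0.3) / 7 = -0.4571%
Mean R_m = (-5.9 − 2.8 − 2.2 + 11.2 − 6.5 − 4.4 − 7.8) / 7 = -2.6286%
Σ(R_i − R̄_i)(R_m − R̄_m) = 72.0886  ⇒  Cov = 72.0886 / 6 = 12.0148
Σ(R_m − R̄_m)² = 247.0143  ⇒  Var(R_m) = 247.0143 / 6 = 41.1691
β = Cov / Var(R_m) = 12.0148 / 41.1691 = 0.2918
MRP = 9.37% − 2.27% = 7.10%
E(R) = R_f + β × MRP = 2.27% + 0.2918 × 7.10% = 4.34%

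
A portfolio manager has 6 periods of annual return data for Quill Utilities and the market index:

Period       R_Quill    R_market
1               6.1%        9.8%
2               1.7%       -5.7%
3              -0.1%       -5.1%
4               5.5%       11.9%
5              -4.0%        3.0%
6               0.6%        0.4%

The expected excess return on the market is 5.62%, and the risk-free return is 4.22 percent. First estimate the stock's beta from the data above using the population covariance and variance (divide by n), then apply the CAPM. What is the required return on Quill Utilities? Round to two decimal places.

Mean R_i = (6.1 + 1.7 − 0.1 + 5.5 − 4.0 + 0.6) / 6 = 1.6333%
Mean R_m = (9.8 − 5.7 − 5.1 + 11.9 + 3.0 + 0.4) / 6 = 2.3833%
Σ(R_i − R̄_i)(R_m − R̄_m) = 80.9333  ⇒  Cov = 80.9333 / 6 = 13.4889
Σ(R_m − R̄_m)² = 271.2283  ⇒  Var(R_m) = 271.2283 / 6 = 45.2047
β = Cov / Var(R_m) = 13.4889 / 45.2047 = 0.2984
E(R) = R_f + β × MRP = 4.22% + 0.2984 × 5.62% = 5.90%

5.90%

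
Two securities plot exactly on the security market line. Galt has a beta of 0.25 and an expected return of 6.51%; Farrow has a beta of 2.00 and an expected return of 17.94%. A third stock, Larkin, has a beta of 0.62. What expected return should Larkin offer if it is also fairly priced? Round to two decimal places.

MRP (SML slope) = (17.94% − 6.51%) / (2.00 − 0.25) = 11.43% / 1.75 = 6.5314%
R_f (intercept) = 6.51% − 0.25 × 6.5314% = 4.8772%
E(R_Larkin) = R_f + β × MRP = 4.8772% + 0.62 × 6.5314% = 8.93%

8.93%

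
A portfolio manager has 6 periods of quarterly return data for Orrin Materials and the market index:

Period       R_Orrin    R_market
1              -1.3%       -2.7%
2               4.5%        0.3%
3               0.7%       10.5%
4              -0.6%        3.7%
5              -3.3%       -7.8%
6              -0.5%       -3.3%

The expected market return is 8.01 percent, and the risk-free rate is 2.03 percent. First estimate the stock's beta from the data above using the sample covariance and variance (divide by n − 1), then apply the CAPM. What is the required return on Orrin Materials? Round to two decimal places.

Mean R_i = (-1.3 + 4.5 + 0.7 − 0.6 − 3.3 − 0.5) / 6 = -0.0833%
Mean R_m = (-2.7 + 0.3 + 10.5 + 3.7 − 7.8 − 3.3) / 6 = 0.1167%
Σ(R_i − R̄_i)(R_m − R̄_m) = 37.4383  ⇒  Cov = 37.4383 / 5 = 7.4877
Σ(R_m − R̄_m)² = 202.9683  ⇒  Var(R_m) = 202.9683 / 5 = 40.5937
β = Cov / Var(R_m) = 7.4877 / 40.5937 = 0.1845
MRP = 8.01% − 2.03% = 5.98%
E(R) = R_f + β × MRP = 2.03% + 0.1845 × 5.98% = 3.13%

3.13%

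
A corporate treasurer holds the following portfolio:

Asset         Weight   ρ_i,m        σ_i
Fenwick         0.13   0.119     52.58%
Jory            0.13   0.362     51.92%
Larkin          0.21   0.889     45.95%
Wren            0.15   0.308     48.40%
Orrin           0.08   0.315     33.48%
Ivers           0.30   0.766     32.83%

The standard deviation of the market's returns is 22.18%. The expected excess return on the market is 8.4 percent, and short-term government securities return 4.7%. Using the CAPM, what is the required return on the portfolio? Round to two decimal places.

13.21%

β_Fenwick = 0.119 × 52.58% / 22.18% = 0.2821
β_Jory = 0.362 × 51.92% / 22.18% = 0.8474
β_Larkin = 0.889 × 45.95% / 22.18% = 1.8417
β_Wren = 0.308 × 48.40% / 22.18% = 0.6721
β_Orrin = 0.315 × 33.48% / 22.18% = 0.4755
β_Ivers = 0.766 × 32.83% / 22.18% = 1.1338
β_P = Σ w_i β_i = 0.13×0.2821 + 0.13×0.8474 + 0.21×1.8417 + 0.15×0.6721 + 0.08×0.4755 + 0.30×1.1338 = 1.0126
E(R_P) = R_f + β_P × MRP = 4.7% + 1.0126 × 8.4% = 13.21%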